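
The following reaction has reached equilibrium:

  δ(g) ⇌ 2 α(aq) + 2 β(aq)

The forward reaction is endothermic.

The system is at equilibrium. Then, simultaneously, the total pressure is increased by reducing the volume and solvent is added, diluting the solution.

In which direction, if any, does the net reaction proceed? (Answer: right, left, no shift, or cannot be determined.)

right

Gas moles: reactants 1, products 0 (Δn_gas = -1). Compression shifts the system toward the side with fewer moles of gas — to the right.
Dilution lowers every aqueous concentration by the same factor. Δn_aq = 4 − 0 = +4, so the system shifts toward the side with more dissolved moles — to the right.
All effects act in the same direction — net shift to the right.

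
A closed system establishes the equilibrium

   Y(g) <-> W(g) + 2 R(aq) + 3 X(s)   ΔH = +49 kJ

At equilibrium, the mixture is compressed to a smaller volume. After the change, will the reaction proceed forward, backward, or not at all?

Gas moles: reactants 1, products 1. Δn_gas = 0, so a volume change leaves Q equal to K — no shift from this change.

no shift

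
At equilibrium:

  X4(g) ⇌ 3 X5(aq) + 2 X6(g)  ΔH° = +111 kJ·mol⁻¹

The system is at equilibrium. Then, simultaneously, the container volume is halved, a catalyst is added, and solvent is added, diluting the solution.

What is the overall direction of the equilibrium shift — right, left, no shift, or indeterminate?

Gas moles: reactants 1, products 2 (Δn_gas = +1). Compression shifts the system toward the side with fewer moles of gas — to the left.
A catalyst speeds both forward and reverse rates equally; it changes neither Q nor K — no shift from this change.
Dilution lowers every aqueous concentration by the same factor. Δn_aq = 3 − 0 = +3, so the system shifts toward the side with more dissolved moles — to the right.
The individual effects push in opposite directions; without quantitative information the net direction cannot be determined.

cannot be determined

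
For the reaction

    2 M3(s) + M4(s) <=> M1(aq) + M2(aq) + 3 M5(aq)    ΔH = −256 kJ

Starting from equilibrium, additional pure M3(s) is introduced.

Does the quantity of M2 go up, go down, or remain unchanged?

M3 is a pure solid; its activity is 1 regardless of amount, so Q is unaffected — no shift from this change.
No net shift occurs, so the amount of M2 is unchanged.

unchanged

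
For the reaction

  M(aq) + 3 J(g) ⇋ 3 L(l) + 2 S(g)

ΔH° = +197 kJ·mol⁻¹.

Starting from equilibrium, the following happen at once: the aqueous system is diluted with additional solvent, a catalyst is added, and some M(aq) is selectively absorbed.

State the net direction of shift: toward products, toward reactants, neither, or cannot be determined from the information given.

Dilution lowers every aqueous concentration by the same factor. Δn_aq = 0 − 1 = -1, so the system shifts toward the side with more dissolved moles — to the left.
A catalyst speeds both forward and reverse rates equally; it changes neither Q nor K — no shift from this change.
Removing M (aq), a reactant, drives the reaction to the left.
Only the nonzero effect(s) matter; the net shift is to the left.

left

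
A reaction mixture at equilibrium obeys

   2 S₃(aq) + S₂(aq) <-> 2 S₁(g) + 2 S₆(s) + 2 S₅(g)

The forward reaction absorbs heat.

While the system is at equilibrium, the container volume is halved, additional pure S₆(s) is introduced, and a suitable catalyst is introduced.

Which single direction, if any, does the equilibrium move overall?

Gas moles: reactants 0, products 4 (Δn_gas = +4). Compression shifts the system toward the side with fewer moles of gas — to the left.
S₆ is a pure solid; its activity is 1 regardless of amount, so Q is unaffected — no shift from this change.
A catalyst speeds both forward and reverse rates equally; it changes neither Q nor K — no shift from this change.
Only the nonzero effect(s) matter; the net shift is to the left.

left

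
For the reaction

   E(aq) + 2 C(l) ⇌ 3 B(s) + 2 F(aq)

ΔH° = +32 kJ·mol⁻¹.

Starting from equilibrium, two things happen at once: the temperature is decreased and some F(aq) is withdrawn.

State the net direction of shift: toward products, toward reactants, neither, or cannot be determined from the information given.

cannot be determined

The forward reaction is endothermic. Lowering T favours the exothermic direction — shift to the left.
Removing F (aq), a product, drives the reaction to the right.
The individual effects push in opposite directions; without quantitative information the net direction cannot be determined.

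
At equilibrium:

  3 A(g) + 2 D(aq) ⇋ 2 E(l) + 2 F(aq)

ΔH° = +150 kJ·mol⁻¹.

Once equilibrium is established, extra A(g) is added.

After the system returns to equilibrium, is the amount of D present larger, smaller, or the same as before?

Adding A (g), a reactant, drives the reaction to the right.
The net shift is to the right. D is a reactant, so its amount decreases.

decreases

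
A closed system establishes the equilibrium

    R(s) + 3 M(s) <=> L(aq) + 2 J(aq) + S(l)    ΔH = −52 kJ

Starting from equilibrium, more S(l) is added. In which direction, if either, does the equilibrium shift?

no shift

S is a pure liquid; its activity is 1 regardless of amount, so Q is unaffected — no shift from this change.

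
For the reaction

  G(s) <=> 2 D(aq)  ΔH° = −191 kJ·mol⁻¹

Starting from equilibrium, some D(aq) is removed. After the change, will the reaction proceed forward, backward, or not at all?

right

Removing D (aq), a product, drives the reaction to the right.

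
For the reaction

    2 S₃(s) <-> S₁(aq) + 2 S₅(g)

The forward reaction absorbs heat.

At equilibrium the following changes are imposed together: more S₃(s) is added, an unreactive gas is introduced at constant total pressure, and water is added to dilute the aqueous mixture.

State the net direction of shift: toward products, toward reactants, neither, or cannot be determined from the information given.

right

S₃ is a pure solid; its activity is 1 regardless of amount, so Q is unaffected — no shift from this change.
Adding inert gas at constant total pressure expands the volume and lowers every reacting partial pressure. With Δn_gas = 2 − 0 = +2, Q moves away from K toward the side with fewer gas moles, so the system shifts toward the side with more gas moles — to the right.
Dilution lowers every aqueous concentration by the same factor. Δn_aq = 1 − 0 = +1, so the system shifts toward the side with more dissolved moles — to the right.
Only the nonzero effect(s) matter; the net shift is to the right.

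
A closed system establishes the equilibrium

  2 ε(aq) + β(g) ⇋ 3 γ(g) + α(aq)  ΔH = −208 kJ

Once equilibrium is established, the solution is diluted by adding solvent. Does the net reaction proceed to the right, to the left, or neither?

Dilution lowers every aqueous concentration by the same factor. Δn_aq = 1 − 2 = -1, so the system shifts toward the side with more dissolved moles — to the left.

left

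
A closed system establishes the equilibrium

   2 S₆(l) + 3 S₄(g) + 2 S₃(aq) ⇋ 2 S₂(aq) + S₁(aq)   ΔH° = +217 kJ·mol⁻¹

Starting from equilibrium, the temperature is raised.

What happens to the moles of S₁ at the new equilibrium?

increases

The forward reaction is endothermic. Raising T favours the endothermic direction — shift to the right.
The net shift is to the right. S₁ is a product, so its amount increases.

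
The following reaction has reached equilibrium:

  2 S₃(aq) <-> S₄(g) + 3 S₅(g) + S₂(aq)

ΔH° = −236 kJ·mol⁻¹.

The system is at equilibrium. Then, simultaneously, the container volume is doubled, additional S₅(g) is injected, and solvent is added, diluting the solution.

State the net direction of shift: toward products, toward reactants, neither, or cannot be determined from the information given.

Gas moles: reactants 0, products 4 (Δn_gas = +4). Expansion shifts the system toward the side with more moles of gas — to the right.
Adding S₅ (g), a product, drives the reaction to the left.
Dilution lowers every aqueous concentration by the same factor. Δn_aq = 1 − 2 = -1, so the system shifts toward the side with more dissolved moles — to the left.
The individual effects push in opposite directions; without quantitative information the net direction cannot be determined.

cannot be determined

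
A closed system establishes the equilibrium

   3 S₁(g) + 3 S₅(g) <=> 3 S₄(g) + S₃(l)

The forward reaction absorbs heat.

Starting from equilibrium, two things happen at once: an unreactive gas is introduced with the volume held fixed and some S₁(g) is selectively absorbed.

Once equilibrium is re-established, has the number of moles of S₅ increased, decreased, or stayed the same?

increases

At constant volume, adding an inert gas leaves every reacting species' partial pressure unchanged, so Q is unchanged — no shift from this change.
Removing S₁ (g), a reactant, drives the reaction to the left.
The net shift is to the left. S₅ is a reactant, so its amount increases.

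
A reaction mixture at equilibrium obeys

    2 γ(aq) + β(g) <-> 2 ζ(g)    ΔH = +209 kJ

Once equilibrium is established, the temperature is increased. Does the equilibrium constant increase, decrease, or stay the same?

increases

K depends on temperature via the van 't Hoff relation. The forward reaction is endothermic, so raising T increases K.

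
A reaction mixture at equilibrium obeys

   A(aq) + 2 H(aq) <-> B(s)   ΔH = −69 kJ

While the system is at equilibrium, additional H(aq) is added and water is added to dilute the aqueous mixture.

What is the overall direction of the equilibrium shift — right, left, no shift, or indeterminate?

cannot be determined

Adding H (aq), a reactant, drives the reaction to the right.
Dilution lowers every aqueous concentration by the same factor. Δn_aq = 0 − 3 = -3, so the system shifts toward the side with more dissolved moles — to the left.
The individual effects push in opposite directions; without quantitative information the net direction cannot be determined.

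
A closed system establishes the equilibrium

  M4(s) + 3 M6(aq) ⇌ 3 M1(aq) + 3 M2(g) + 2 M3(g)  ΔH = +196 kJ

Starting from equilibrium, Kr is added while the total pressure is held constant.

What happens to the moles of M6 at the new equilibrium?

Adding inert gas at constant total pressure expands the volume and lowers every reacting partial pressure. With Δn_gas = 5 − 0 = +5, Q moves away from K toward the side with fewer gas moles, so the system shifts toward the side with more gas moles — to the right.
The net shift is to the right. M6 is a reactant, so its amount decreases.

decreases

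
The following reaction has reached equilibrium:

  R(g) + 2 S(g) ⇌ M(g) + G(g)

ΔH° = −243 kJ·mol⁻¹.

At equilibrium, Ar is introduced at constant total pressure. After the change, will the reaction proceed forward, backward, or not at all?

left

Adding inert gas at constant total pressure expands the volume and lowers every reacting partial pressure. With Δn_gas = 2 − 3 = -1, Q moves away from K toward the side with fewer gas moles, so the system shifts toward the side with more gas moles — to the left.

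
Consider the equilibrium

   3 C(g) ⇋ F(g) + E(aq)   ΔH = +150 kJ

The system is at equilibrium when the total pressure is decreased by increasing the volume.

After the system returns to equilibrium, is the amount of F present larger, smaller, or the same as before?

Gas moles: reactants 3, products 1 (Δn_gas = -2). Expansion shifts the system toward the side with more moles of gas — to the left.
The net shift is to the left. F is a product, so its amount decreases.

decreases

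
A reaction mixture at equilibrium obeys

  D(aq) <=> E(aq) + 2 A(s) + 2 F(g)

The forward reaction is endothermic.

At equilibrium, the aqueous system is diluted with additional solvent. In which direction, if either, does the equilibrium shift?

no shift

Dilution scales every aqueous concentration by the same factor. Δn_aq = 1 − 1 = 0, so Q is unchanged — no shift.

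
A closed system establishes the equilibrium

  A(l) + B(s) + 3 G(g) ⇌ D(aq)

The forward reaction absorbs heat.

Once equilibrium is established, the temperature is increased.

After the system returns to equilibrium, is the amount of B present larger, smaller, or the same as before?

decreases

The forward reaction is endothermic. Raising T favours the endothermic direction — shift to the right.
The net shift is to the right. B is a reactant, so its amount decreases.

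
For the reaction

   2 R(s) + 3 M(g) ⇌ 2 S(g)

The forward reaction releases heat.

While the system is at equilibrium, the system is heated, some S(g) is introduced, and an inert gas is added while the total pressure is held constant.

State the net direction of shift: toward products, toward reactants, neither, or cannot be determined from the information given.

The forward reaction is exothermic. Raising T favours the endothermic direction — shift to the left.
Adding S (g), a product, drives the reaction to the left.
Adding inert gas at constant total pressure expands the volume and lowers every reacting partial pressure. With Δn_gas = 2 − 3 = -1, Q moves away from K toward the side with fewer gas moles, so the system shifts toward the side with more gas moles — to the left.
All effects act in the same direction — net shift to the left.

left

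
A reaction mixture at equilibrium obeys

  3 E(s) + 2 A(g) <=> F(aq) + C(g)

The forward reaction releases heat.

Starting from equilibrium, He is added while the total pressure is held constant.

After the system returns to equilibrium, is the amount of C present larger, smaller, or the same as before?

Adding inert gas at constant total pressure expands the volume and lowers every reacting partial pressure. With Δn_gas = 1 − 2 = -1, Q moves away from K toward the side with fewer gas moles, so the system shifts toward the side with more gas moles — to the left.
The net shift is to the left. C is a product, so its amount decreases.

decreases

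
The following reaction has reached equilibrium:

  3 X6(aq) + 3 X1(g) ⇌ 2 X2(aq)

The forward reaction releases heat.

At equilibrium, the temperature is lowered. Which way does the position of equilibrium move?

The forward reaction is exothermic. Lowering T favours the exothermic direction — shift to the right.

right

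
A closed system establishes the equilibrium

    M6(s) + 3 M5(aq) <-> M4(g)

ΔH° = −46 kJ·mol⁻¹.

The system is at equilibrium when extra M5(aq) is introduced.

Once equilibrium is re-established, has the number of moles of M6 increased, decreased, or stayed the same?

decreases

Adding M5 (aq), a reactant, drives the reaction to the right.
The net shift is to the right. M6 is a reactant, so its amount decreases.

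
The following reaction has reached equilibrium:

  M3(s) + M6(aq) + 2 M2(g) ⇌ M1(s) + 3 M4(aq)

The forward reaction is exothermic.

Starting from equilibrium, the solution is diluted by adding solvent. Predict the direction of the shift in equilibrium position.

right

Dilution lowers every aqueous concentration by the same factor. Δn_aq = 3 − 1 = +2, so the system shifts toward the side with more dissolved moles — to the right.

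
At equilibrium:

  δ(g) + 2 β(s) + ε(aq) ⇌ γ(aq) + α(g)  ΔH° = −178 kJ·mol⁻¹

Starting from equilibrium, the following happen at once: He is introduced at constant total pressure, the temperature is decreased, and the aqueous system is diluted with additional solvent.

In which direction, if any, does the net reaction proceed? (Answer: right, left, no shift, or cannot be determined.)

right

Adding inert gas at constant total pressure expands the volume, scaling every reacting partial pressure by the same factor. Δn_gas = 1 − 1 = 0, so Q is unchanged — no shift.
The forward reaction is exothermic. Lowering T favours the exothermic direction — shift to the right.
Dilution scales every aqueous concentration by the same factor. Δn_aq = 1 − 1 = 0, so Q is unchanged — no shift.
Only the nonzero effect(s) matter; the net shift is to the right.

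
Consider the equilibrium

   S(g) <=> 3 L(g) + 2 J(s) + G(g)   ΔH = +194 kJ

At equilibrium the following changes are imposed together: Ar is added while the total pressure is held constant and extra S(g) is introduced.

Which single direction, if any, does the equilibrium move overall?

Adding inert gas at constant total pressure expands the volume and lowers every reacting partial pressure. With Δn_gas = 4 − 1 = +3, Q moves away from K toward the side with fewer gas moles, so the system shifts toward the side with more gas moles — to the right.
Adding S (g), a reactant, drives the reaction to the right.
All effects act in the same direction — net shift to the right.

right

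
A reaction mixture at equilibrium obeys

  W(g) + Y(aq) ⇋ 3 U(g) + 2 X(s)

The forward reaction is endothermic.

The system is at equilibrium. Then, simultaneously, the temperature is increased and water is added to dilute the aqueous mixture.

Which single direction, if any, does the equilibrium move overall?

The forward reaction is endothermic. Raising T favours the endothermic direction — shift to the right.
Dilution lowers every aqueous concentration by the same factor. Δn_aq = 0 − 1 = -1, so the system shifts toward the side with more dissolved moles — to the left.
The individual effects push in opposite directions; without quantitative information the net direction cannot be determined.

cannot be determined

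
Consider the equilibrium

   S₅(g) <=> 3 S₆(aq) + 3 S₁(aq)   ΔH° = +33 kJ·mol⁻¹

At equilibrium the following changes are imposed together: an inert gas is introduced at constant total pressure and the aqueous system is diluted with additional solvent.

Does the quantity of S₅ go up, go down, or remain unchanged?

Adding inert gas at constant total pressure expands the volume and lowers every reacting partial pressure. With Δn_gas = 0 − 1 = -1, Q moves away from K toward the side with fewer gas moles, so the system shifts toward the side with more gas moles — to the left.
Dilution lowers every aqueous concentration by the same factor. Δn_aq = 6 − 0 = +6, so the system shifts toward the side with more dissolved moles — to the right.
The two effects oppose each other, so the net shift — and hence the change in S₅ — cannot be determined from the given information.

cannot be determined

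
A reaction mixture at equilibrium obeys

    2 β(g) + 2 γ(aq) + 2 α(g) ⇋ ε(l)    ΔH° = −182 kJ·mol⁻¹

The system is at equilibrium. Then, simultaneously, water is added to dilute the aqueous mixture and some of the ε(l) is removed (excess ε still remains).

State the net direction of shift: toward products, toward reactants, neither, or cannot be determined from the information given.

Dilution lowers every aqueous concentration by the same factor. Δn_aq = 0 − 2 = -2, so the system shifts toward the side with more dissolved moles — to the left.
ε is a pure liquid; its activity is 1 regardless of amount, so Q is unaffected — no shift from this change.
Only the nonzero effect(s) matter; the net shift is to the left.

left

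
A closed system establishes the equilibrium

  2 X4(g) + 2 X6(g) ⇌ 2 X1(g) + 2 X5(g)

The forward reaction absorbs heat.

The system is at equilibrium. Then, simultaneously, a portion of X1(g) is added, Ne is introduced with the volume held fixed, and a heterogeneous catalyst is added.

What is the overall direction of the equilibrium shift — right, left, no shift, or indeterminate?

left

Adding X1 (g), a product, drives the reaction to the left.
At constant volume, adding an inert gas leaves every reacting species' partial pressure unchanged, so Q is unchanged — no shift from this change.
A catalyst speeds both forward and reverse rates equally; it changes neither Q nor K — no shift from this change.
Only the nonzero effect(s) matter; the net shift is to the left.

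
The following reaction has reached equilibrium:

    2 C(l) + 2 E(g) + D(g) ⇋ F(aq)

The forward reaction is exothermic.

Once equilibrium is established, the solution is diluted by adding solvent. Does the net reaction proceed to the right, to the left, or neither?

right

Dilution lowers every aqueous concentration by the same factor. Δn_aq = 1 − 0 = +1, so the system shifts toward the side with more dissolved moles — to the right.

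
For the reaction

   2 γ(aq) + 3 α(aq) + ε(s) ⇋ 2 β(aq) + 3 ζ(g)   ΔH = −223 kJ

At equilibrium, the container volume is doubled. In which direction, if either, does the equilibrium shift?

right

Gas moles: reactants 0, products 3 (Δn_gas = +3). Expansion shifts the system toward the side with more moles of gas — to the right.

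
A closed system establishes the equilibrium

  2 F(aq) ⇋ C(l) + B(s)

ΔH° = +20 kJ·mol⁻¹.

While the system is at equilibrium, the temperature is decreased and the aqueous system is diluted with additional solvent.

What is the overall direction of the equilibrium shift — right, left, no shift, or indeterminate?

left

The forward reaction is endothermic. Lowering T favours the exothermic direction — shift to the left.
Dilution lowers every aqueous concentration by the same factor. Δn_aq = 0 − 2 = -2, so the system shifts toward the side with more dissolved moles — to the left.
All effects act in the same direction — net shift to the left.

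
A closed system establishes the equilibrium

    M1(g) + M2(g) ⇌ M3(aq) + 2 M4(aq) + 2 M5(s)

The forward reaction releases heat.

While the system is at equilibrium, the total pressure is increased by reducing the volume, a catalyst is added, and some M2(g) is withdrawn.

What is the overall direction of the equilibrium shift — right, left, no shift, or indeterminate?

cannot be determined

Gas moles: reactants 2, products 0 (Δn_gas = -2). Compression shifts the system toward the side with fewer moles of gas — to the right.
A catalyst speeds both forward and reverse rates equally; it changes neither Q nor K — no shift from this change.
Removing M2 (g), a reactant, drives the reaction to the left.
The individual effects push in opposite directions; without quantitative information the net direction cannot be determined.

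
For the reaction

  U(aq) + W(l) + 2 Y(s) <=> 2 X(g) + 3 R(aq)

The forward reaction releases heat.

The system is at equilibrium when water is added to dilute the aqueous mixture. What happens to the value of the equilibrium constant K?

The equilibrium constant depends only on temperature. This perturbation may move the position of equilibrium, but since T is unchanged, K itself is unchanged.

unchanged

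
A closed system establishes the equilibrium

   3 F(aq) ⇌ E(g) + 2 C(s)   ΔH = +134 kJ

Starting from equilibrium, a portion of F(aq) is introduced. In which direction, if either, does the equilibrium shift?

Adding F (aq), a reactant, drives the reaction to the right.

right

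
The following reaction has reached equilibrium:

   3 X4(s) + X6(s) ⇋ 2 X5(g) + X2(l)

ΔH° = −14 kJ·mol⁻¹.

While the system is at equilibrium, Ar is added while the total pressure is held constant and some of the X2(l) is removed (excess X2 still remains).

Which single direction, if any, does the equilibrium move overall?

right

Adding inert gas at constant total pressure expands the volume and lowers every reacting partial pressure. With Δn_gas = 2 − 0 = +2, Q moves away from K toward the side with fewer gas moles, so the system shifts toward the side with more gas moles — to the right.
X2 is a pure liquid; its activity is 1 regardless of amount, so Q is unaffected — no shift from this change.
Only the nonzero effect(s) matter; the net shift is to the right.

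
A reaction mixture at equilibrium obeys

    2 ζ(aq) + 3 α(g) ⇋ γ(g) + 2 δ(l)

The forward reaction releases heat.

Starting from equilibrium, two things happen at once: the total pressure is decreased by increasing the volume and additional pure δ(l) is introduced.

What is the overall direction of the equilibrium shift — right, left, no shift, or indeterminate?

Gas moles: reactants 3, products 1 (Δn_gas = -2). Expansion shifts the system toward the side with more moles of gas — to the left.
δ is a pure liquid; its activity is 1 regardless of amount, so Q is unaffected — no shift from this change.
Only the nonzero effect(s) matter; the net shift is to the left.

left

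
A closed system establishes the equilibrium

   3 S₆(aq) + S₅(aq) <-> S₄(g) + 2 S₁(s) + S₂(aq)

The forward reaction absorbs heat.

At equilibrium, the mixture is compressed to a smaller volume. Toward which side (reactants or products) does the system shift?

left

Gas moles: reactants 0, products 1 (Δn_gas = +1). Compression shifts the system toward the side with fewer moles of gas — to the left.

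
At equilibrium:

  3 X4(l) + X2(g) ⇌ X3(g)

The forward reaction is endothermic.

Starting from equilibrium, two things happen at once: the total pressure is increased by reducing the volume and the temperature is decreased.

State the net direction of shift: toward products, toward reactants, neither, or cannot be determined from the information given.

Gas moles: reactants 1, products 1. Δn_gas = 0, so a volume change leaves Q equal to K — no shift from this change.
The forward reaction is endothermic. Lowering T favours the exothermic direction — shift to the left.
Only the nonzero effect(s) matter; the net shift is to the left.

left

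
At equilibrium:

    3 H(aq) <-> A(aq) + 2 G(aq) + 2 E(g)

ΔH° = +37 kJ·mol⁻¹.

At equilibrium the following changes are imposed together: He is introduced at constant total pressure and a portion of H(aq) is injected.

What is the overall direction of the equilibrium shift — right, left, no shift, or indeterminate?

Adding inert gas at constant total pressure expands the volume and lowers every reacting partial pressure. With Δn_gas = 2 − 0 = +2, Q moves away from K toward the side with fewer gas moles, so the system shifts toward the side with more gas moles — to the right.
Adding H (aq), a reactant, drives the reaction to the right.
All effects act in the same direction — net shift to the right.

right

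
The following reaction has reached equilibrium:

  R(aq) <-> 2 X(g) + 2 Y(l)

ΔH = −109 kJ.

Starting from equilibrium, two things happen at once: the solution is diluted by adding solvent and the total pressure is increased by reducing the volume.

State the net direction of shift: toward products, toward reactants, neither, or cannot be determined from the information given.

Dilution lowers every aqueous concentration by the same factor. Δn_aq = 0 − 1 = -1, so the system shifts toward the side with more dissolved moles — to the left.
Gas moles: reactants 0, products 2 (Δn_gas = +2). Compression shifts the system toward the side with fewer moles of gas — to the left.
All effects act in the same direction — net shift to the left.

left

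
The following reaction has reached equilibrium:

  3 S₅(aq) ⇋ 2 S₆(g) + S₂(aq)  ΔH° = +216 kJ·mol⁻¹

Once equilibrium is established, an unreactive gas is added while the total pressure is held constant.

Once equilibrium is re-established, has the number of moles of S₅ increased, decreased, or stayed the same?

decreases

Adding inert gas at constant total pressure expands the volume and lowers every reacting partial pressure. With Δn_gas = 2 − 0 = +2, Q moves away from K toward the side with fewer gas moles, so the system shifts toward the side with more gas moles — to the right.
The net shift is to the right. S₅ is a reactant, so its amount decreases.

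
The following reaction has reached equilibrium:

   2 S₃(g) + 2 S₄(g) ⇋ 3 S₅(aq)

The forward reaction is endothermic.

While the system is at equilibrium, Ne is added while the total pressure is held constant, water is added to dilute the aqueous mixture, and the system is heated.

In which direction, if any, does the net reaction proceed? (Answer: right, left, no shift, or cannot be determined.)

cannot be determined

Adding inert gas at constant total pressure expands the volume and lowers every reacting partial pressure. With Δn_gas = 0 − 4 = -4, Q moves away from K toward the side with fewer gas moles, so the system shifts toward the side with more gas moles — to the left.
Dilution lowers every aqueous concentration by the same factor. Δn_aq = 3 − 0 = +3, so the system shifts toward the side with more dissolved moles — to the right.
The forward reaction is endothermic. Raising T favours the endothermic direction — shift to the right.
The individual effects push in opposite directions; without quantitative information the net direction cannot be determined.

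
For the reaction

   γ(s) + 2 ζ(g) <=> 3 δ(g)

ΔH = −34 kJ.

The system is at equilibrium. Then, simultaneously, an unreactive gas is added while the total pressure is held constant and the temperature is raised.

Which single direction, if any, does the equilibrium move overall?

cannot be determined

Adding inert gas at constant total pressure expands the volume and lowers every reacting partial pressure. With Δn_gas = 3 − 2 = +1, Q moves away from K toward the side with fewer gas moles, so the system shifts toward the side with more gas moles — to the right.
The forward reaction is exothermic. Raising T favours the endothermic direction — shift to the left.
The individual effects push in opposite directions; without quantitative information the net direction cannot be determined.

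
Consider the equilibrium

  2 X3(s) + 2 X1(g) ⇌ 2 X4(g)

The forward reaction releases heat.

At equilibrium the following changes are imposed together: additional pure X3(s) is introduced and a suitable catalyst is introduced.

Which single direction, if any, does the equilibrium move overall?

no shift

X3 is a pure solid; its activity is 1 regardless of amount, so Q is unaffected — no shift from this change.
A catalyst speeds both forward and reverse rates equally; it changes neither Q nor K — no shift from this change.
None of the changes alters Q relative to K, so there is no net shift.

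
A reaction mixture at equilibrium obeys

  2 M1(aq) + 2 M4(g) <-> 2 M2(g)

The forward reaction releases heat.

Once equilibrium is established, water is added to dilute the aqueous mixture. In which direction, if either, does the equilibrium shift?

left

Dilution lowers every aqueous concentration by the same factor. Δn_aq = 0 − 2 = -2, so the system shifts toward the side with more dissolved moles — to the left.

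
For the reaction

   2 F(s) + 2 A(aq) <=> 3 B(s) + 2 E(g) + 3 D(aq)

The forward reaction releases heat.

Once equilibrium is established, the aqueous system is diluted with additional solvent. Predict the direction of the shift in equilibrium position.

Dilution lowers every aqueous concentration by the same factor. Δn_aq = 3 − 2 = +1, so the system shifts toward the side with more dissolved moles — to the right.

right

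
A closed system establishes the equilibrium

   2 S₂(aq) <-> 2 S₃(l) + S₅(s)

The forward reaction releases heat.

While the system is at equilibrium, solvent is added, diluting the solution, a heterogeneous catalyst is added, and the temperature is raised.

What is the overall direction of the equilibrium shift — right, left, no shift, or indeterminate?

left

Dilution lowers every aqueous concentration by the same factor. Δn_aq = 0 − 2 = -2, so the system shifts toward the side with more dissolved moles — to the left.
A catalyst speeds both forward and reverse rates equally; it changes neither Q nor K — no shift from this change.
The forward reaction is exothermic. Raising T favours the endothermic direction — shift to the left.
Only the nonzero effect(s) matter; the net shift is to the left.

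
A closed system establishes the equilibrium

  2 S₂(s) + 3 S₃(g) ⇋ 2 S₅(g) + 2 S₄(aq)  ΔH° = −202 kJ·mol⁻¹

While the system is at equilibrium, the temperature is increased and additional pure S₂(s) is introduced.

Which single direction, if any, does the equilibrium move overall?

The forward reaction is exothermic. Raising T favours the endothermic direction — shift to the left.
S₂ is a pure solid; its activity is 1 regardless of amount, so Q is unaffected — no shift from this change.
Only the nonzero effect(s) matter; the net shift is to the left.

left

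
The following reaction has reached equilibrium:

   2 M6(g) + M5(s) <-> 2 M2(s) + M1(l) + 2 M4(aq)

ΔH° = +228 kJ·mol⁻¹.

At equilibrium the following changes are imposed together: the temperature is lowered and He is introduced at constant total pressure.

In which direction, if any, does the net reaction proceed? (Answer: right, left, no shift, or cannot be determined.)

left

The forward reaction is endothermic. Lowering T favours the exothermic direction — shift to the left.
Adding inert gas at constant total pressure expands the volume and lowers every reacting partial pressure. With Δn_gas = 0 − 2 = -2, Q moves away from K toward the side with fewer gas moles, so the system shifts toward the side with more gas moles — to the left.
All effects act in the same direction — net shift to the left.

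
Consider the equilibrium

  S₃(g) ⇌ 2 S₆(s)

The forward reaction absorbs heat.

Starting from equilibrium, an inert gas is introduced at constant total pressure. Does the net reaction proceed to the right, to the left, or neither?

Adding inert gas at constant total pressure expands the volume and lowers every reacting partial pressure. With Δn_gas = 0 − 1 = -1, Q moves away from K toward the side with fewer gas moles, so the system shifts toward the side with more gas moles — to the left.

left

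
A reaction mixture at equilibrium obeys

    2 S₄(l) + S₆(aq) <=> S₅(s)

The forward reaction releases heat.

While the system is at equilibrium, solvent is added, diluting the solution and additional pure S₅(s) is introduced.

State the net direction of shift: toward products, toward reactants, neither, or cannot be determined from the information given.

Dilution lowers every aqueous concentration by the same factor. Δn_aq = 0 − 1 = -1, so the system shifts toward the side with more dissolved moles — to the left.
S₅ is a pure solid; its activity is 1 regardless of amount, so Q is unaffected — no shift from this change.
Only the nonzero effect(s) matter; the net shift is to the left.

left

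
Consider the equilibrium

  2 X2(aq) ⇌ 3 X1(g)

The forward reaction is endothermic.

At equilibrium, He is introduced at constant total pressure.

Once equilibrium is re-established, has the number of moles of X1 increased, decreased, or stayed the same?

Adding inert gas at constant total pressure expands the volume and lowers every reacting partial pressure. With Δn_gas = 3 − 0 = +3, Q moves away from K toward the side with fewer gas moles, so the system shifts toward the side with more gas moles — to the right.
The net shift is to the right. X1 is a product, so its amount increases.

increases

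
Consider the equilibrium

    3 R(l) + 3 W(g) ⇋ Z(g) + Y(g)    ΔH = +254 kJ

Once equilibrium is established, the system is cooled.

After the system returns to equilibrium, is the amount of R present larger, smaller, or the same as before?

increases

The forward reaction is endothermic. Lowering T favours the exothermic direction — shift to the left.
The net shift is to the left. R is a reactant, so its amount increases.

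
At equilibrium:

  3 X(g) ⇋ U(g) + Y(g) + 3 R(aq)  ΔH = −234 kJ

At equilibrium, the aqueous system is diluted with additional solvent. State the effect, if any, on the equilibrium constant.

The equilibrium constant depends only on temperature. This perturbation may move the position of equilibrium, but since T is unchanged, K itself is unchanged.

unchanged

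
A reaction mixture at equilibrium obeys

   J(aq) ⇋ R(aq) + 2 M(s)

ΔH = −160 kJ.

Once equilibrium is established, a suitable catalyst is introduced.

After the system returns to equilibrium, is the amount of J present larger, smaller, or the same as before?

unchanged

A catalyst speeds both forward and reverse rates equally; it changes neither Q nor K — no shift from this change.
No net shift occurs, so the amount of J is unchanged.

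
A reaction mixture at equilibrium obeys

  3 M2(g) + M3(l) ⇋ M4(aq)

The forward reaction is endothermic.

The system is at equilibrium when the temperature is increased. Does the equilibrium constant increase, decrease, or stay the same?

K depends on temperature via the van 't Hoff relation. The forward reaction is endothermic, so raising T increases K.

increases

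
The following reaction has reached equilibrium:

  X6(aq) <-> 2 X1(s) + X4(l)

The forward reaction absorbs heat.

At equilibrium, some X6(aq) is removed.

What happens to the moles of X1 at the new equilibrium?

Removing X6 (aq), a reactant, drives the reaction to the left.
The net shift is to the left. X1 is a product, so its amount decreases.

decreases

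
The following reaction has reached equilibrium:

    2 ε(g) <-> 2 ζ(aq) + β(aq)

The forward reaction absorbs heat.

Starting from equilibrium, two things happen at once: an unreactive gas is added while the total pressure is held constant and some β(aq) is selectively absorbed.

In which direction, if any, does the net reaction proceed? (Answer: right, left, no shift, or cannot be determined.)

cannot be determined

Adding inert gas at constant total pressure expands the volume and lowers every reacting partial pressure. With Δn_gas = 0 − 2 = -2, Q moves away from K toward the side with fewer gas moles, so the system shifts toward the side with more gas moles — to the left.
Removing β (aq), a product, drives the reaction to the right.
The individual effects push in opposite directions; without quantitative information the net direction cannot be determined.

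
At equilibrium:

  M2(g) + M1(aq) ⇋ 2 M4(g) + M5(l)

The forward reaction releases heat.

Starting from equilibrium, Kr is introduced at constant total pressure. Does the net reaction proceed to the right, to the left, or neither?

Adding inert gas at constant total pressure expands the volume and lowers every reacting partial pressure. With Δn_gas = 2 − 1 = +1, Q moves away from K toward the side with fewer gas moles, so the system shifts toward the side with more gas moles — to the right.

right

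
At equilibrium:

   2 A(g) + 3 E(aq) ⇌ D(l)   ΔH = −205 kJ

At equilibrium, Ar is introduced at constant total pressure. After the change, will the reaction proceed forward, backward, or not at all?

Adding inert gas at constant total pressure expands the volume and lowers every reacting partial pressure. With Δn_gas = 0 − 2 = -2, Q moves away from K toward the side with fewer gas moles, so the system shifts toward the side with more gas moles — to the left.

left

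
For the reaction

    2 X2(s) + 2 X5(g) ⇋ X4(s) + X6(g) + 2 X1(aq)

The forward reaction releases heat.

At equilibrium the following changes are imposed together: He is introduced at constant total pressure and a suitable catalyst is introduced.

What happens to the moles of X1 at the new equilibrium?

Adding inert gas at constant total pressure expands the volume and lowers every reacting partial pressure. With Δn_gas = 1 − 2 = -1, Q moves away from K toward the side with fewer gas moles, so the system shifts toward the side with more gas moles — to the left.
A catalyst speeds both forward and reverse rates equally; it changes neither Q nor K — no shift from this change.
The net shift is to the left. X1 is a product, so its amount decreases.

decreases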